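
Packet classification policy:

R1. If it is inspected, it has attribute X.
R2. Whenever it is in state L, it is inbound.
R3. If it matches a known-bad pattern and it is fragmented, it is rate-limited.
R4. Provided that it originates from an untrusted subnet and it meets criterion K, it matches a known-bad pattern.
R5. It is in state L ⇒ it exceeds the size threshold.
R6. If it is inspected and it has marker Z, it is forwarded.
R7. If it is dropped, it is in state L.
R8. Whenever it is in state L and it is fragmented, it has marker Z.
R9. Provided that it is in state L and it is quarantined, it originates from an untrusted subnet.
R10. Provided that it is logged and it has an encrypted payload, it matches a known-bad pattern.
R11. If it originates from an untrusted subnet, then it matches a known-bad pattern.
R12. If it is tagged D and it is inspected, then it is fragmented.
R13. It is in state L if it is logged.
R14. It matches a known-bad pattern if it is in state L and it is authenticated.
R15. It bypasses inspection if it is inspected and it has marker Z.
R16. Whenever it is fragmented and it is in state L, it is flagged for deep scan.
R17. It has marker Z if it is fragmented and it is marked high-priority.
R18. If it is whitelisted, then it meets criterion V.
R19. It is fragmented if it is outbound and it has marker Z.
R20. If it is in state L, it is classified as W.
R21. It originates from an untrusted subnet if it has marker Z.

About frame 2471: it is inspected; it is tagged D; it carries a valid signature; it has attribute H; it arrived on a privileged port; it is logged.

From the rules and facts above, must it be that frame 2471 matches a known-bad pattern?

By R12 (it is tagged D, it is inspected): it is fragmented.
By R13 (it is logged): it is in state L.
By R8 (it is in state L, it is fragmented): it has marker Z.
By R21 (it has marker Z): it originates from an untrusted subnet.
By R11 (it originates from an untrusted subnet): it matches a known-bad pattern.

Yes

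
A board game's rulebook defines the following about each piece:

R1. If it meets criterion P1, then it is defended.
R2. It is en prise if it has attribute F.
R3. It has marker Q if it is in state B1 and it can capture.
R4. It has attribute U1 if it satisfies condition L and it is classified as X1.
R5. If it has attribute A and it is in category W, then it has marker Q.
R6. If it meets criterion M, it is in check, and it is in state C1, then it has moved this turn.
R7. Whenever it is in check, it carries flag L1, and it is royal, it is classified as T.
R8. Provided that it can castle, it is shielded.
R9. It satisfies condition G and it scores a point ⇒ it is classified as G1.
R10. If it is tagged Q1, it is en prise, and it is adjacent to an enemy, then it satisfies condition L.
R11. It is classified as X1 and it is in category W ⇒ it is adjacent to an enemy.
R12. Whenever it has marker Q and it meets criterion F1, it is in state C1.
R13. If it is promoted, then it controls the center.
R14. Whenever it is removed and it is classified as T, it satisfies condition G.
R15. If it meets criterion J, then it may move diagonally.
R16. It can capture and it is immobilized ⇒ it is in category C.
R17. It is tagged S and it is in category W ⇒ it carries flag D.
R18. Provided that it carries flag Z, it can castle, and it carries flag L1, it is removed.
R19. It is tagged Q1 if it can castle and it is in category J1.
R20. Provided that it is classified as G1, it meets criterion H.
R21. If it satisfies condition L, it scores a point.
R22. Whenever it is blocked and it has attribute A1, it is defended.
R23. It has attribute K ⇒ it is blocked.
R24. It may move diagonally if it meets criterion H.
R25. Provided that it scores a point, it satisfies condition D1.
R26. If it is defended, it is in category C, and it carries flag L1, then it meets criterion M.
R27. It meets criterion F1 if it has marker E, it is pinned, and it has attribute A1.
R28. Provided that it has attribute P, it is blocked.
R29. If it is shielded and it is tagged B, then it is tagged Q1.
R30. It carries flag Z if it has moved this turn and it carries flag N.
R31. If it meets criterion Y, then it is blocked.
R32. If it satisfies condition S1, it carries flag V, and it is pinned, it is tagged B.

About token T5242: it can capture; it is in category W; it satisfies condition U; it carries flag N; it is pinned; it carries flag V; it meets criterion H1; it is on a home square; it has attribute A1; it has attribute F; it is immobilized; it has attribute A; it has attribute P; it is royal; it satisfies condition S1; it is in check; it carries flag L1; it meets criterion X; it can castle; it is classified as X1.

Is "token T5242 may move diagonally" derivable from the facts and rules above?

Forward chaining from the given facts derives: is en prise, has marker Q, is classified as T, is shielded, is adjacent to an enemy, is in category C, is blocked, is tagged B, is defended, meets criterion M, is tagged Q1, satisfies condition L, scores a point, satisfies condition D1, has attribute U1.
Rules concluding "it may move diagonally": R15 needs "it meets criterion J"; R24 needs "it meets criterion H" — none of these are established.

No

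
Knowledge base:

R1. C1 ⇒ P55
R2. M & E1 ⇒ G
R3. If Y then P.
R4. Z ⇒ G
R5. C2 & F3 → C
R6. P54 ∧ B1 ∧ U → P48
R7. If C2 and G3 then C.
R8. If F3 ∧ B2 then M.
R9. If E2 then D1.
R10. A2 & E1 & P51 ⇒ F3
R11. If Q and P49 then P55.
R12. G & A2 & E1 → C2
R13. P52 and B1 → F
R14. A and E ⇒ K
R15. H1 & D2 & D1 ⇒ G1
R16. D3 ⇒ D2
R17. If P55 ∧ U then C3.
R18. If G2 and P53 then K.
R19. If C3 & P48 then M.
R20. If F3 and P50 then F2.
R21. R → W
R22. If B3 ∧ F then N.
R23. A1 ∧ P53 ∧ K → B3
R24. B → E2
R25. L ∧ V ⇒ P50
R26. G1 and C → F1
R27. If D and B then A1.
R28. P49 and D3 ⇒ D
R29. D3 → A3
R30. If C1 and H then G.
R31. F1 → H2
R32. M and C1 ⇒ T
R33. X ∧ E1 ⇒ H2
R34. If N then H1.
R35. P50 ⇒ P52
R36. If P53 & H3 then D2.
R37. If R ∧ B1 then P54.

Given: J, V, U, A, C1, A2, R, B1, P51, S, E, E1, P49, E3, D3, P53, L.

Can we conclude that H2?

Forward chaining from the given facts derives: P55, F3, K, D2, C3, W, P50, D, A3, P52, P54, P48, F, M, F2, T, G, C2, C.
Rules concluding H2: R31 needs F1; R33 needs X — none of these are established.

No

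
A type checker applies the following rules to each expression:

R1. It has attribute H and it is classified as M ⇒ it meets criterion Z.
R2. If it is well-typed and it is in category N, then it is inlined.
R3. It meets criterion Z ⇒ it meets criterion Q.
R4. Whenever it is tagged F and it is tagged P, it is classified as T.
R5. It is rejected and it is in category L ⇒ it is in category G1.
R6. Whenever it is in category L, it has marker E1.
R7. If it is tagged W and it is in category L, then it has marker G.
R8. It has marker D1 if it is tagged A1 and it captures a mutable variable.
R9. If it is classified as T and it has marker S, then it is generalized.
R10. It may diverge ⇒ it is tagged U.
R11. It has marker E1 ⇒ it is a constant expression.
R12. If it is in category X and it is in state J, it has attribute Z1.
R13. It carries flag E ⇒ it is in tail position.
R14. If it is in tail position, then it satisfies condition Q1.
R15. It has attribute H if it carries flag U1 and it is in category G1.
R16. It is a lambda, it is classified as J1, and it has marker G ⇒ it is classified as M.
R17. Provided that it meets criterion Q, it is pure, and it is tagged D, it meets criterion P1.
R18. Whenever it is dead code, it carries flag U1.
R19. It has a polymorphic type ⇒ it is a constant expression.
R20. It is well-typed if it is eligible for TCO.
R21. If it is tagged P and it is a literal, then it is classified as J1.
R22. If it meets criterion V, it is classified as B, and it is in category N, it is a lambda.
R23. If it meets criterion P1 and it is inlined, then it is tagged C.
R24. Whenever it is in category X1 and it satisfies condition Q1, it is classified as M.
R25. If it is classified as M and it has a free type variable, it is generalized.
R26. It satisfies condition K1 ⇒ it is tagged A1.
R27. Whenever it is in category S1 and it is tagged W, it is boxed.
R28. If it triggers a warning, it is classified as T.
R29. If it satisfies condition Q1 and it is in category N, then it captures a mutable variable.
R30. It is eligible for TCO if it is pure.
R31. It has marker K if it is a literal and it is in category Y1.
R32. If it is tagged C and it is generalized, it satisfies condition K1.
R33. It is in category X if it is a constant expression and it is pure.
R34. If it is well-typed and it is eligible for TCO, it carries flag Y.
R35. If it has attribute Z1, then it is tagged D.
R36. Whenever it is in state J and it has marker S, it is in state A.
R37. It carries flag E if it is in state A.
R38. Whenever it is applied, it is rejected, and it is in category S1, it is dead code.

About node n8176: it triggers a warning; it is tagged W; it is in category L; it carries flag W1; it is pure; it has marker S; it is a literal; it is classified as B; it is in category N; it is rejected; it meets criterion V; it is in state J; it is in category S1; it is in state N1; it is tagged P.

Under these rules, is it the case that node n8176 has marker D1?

No

Forward chaining from the given facts derives: is in category G1, has marker E1, has marker G, is a constant expression, is classified as J1, is a lambda, is boxed, is classified as T, is eligible for TCO, is in category X, is in state A, carries flag E, is generalized, has attribute Z1, is in tail position, satisfies condition Q1, is classified as M, is well-typed, captures a mutable variable, carries flag Y, is tagged D, is inlined.
The only rule concluding "it has marker D1" is R8, which needs "it is tagged A1"; that is never established.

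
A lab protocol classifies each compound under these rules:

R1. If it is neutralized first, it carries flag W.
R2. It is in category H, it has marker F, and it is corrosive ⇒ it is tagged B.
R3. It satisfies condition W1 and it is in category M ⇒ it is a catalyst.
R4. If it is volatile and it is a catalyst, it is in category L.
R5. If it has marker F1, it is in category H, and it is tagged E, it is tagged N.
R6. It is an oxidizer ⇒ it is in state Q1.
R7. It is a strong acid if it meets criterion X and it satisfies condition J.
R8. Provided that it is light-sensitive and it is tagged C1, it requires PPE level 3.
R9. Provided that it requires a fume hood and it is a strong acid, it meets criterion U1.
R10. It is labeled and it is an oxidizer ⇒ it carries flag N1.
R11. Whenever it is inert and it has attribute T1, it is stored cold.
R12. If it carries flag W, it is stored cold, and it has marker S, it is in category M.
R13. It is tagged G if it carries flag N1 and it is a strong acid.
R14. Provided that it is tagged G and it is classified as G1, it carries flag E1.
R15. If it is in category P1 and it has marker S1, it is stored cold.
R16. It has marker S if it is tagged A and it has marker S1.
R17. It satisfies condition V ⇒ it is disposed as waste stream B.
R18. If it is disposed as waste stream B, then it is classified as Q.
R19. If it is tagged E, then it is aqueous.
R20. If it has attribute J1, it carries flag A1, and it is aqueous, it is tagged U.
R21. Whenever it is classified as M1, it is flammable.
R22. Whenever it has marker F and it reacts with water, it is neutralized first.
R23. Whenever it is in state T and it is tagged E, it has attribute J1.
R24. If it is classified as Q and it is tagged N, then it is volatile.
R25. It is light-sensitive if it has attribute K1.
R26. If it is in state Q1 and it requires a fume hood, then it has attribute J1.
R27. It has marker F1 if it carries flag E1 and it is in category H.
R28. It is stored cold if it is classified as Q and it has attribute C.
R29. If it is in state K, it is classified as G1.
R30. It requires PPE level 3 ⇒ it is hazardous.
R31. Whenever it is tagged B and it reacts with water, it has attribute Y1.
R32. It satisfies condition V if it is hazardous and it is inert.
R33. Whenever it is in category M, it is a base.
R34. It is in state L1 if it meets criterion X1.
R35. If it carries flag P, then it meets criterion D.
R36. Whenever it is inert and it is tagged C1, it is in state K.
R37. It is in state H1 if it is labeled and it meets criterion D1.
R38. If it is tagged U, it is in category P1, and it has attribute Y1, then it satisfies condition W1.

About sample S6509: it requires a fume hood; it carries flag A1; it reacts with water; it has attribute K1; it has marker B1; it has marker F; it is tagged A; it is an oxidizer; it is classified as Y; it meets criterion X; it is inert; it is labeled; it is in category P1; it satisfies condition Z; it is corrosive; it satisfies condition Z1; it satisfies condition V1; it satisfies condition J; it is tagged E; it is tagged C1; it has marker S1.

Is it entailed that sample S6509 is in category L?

Forward chaining from the given facts derives: is in state Q1, is a strong acid, meets criterion U1, carries flag N1, is tagged G, is stored cold, has marker S, is aqueous, is neutralized first, is light-sensitive, has attribute J1, is in state K, carries flag W, requires PPE level 3, is in category M, is tagged U, is classified as G1, is hazardous, satisfies condition V, is a base, carries flag E1, is disposed as waste stream B, is classified as Q.
The only rule concluding "it is in category L" is R4, which needs "it is volatile"; that is never established.

No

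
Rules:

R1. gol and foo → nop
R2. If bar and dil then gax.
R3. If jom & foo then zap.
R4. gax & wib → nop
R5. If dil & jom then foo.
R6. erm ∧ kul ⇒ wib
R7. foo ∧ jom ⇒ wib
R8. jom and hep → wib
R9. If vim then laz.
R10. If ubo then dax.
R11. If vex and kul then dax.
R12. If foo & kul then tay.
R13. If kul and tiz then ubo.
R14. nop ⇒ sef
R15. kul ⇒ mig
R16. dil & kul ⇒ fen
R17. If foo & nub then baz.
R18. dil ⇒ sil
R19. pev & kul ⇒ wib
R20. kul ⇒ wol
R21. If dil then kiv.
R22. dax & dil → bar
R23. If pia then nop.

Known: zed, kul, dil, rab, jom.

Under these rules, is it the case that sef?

Forward chaining from the given facts derives: foo, wib, tay, mig, fen, sil, wol, kiv, zap.
The only rule concluding sef is R14, which needs nop; that is never established.

No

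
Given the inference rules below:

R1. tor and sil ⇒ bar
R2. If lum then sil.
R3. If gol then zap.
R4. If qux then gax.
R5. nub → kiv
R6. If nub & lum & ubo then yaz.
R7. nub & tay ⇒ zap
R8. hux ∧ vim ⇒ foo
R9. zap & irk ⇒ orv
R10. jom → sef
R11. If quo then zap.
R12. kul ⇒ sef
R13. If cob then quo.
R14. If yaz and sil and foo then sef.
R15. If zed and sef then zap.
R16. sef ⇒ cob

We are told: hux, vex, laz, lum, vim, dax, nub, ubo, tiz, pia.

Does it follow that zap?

sil  (by R2: lum)
yaz  (by R6: nub, lum, ubo)
foo  (by R8: hux, vim)
sef  (by R14: yaz, sil, foo)
cob  (by R16: sef)
quo  (by R13: cob)
zap  (by R11: quo)

Yes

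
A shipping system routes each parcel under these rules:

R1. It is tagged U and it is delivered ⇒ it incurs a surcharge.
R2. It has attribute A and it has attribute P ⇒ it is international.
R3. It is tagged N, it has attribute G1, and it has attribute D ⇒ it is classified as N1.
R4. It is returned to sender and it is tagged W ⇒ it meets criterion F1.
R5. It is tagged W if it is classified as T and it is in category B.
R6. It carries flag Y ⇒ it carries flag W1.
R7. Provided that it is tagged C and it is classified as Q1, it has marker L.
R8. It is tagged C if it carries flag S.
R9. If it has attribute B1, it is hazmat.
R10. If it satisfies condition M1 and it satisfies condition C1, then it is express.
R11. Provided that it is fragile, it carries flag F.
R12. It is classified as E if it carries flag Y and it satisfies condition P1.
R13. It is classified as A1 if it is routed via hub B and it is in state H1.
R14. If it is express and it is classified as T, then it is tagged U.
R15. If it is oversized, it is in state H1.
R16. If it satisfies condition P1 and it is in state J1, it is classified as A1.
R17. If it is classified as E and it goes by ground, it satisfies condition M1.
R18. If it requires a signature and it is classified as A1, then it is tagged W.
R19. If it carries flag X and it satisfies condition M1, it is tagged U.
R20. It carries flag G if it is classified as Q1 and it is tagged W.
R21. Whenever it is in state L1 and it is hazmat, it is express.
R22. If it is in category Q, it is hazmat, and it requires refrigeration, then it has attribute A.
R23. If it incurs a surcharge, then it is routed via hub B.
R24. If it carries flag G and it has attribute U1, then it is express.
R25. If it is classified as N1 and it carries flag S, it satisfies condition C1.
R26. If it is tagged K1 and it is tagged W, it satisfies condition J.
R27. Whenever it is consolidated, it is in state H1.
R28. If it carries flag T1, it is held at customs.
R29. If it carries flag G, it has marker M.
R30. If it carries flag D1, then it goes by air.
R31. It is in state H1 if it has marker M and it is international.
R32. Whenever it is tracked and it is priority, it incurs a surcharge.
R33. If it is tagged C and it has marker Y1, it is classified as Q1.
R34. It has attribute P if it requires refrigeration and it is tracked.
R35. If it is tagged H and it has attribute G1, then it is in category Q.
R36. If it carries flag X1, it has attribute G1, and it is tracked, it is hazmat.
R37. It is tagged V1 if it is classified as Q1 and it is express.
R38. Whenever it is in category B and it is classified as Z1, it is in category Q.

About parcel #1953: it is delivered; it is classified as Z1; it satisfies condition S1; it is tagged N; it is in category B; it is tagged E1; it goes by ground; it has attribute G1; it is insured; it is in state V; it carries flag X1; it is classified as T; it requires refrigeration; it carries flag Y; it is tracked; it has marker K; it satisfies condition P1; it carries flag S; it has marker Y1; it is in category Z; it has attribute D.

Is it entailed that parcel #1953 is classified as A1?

Yes

By R3 (it is tagged N, it has attribute G1, it has attribute D): it is classified as N1.
By R5 (it is classified as T, it is in category B): it is tagged W.
By R8 (it carries flag S): it is tagged C.
By R12 (it carries flag Y, it satisfies condition P1): it is classified as E.
By R17 (it is classified as E, it goes by ground): it satisfies condition M1.
By R25 (it is classified as N1, it carries flag S): it satisfies condition C1.
By R33 (it is tagged C, it has marker Y1): it is classified as Q1.
By R34 (it requires refrigeration, it is tracked): it has attribute P.
By R36 (it carries flag X1, it has attribute G1, it is tracked): it is hazmat.
By R38 (it is in category B, it is classified as Z1): it is in category Q.
By R10 (it satisfies condition M1, it satisfies condition C1): it is express.
By R14 (it is express, it is classified as T): it is tagged U.
By R20 (it is classified as Q1, it is tagged W): it carries flag G.
By R22 (it is in category Q, it is hazmat, it requires refrigeration): it has attribute A.
By R29 (it carries flag G): it has marker M.
By R1 (it is tagged U, it is delivered): it incurs a surcharge.
By R2 (it has attribute A, it has attribute P): it is international.
By R23 (it incurs a surcharge): it is routed via hub B.
By R31 (it has marker M, it is international): it is in state H1.
By R13 (it is routed via hub B, it is in state H1): it is classified as A1.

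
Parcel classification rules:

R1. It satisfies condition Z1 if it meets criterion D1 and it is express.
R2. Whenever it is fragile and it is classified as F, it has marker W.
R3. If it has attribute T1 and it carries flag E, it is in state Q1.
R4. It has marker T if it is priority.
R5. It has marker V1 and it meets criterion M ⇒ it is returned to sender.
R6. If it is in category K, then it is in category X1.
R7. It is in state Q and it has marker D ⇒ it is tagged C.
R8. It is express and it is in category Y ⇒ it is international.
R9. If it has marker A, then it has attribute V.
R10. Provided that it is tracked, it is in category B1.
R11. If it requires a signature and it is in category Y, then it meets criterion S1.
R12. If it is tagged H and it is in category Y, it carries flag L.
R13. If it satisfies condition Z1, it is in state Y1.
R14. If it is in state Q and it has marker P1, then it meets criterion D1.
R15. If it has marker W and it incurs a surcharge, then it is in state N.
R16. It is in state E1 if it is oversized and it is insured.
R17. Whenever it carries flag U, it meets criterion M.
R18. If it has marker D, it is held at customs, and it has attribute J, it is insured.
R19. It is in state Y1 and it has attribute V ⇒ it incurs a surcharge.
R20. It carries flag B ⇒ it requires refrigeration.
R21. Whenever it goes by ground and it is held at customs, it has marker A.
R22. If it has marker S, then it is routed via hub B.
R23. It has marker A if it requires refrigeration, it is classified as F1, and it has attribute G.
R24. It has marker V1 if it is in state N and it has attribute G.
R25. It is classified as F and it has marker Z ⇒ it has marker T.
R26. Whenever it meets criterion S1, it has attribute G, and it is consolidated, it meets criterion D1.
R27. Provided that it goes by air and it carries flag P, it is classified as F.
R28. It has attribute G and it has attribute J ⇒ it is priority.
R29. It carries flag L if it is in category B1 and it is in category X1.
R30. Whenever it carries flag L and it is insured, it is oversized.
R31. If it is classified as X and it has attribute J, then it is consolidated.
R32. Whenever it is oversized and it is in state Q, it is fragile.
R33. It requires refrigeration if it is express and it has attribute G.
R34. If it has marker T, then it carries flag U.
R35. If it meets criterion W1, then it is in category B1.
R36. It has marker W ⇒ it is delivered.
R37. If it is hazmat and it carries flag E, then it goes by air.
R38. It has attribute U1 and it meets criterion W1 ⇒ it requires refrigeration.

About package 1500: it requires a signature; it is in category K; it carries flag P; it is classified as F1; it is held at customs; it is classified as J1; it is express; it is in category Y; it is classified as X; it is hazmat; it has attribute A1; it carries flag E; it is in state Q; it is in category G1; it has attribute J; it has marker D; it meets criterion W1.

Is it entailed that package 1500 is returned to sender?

No

Forward chaining from the given facts derives: is in category X1, is tagged C, is international, meets criterion S1, is insured, is consolidated, is in category B1, goes by air, is classified as F, carries flag L, is oversized, is fragile, has marker W, is in state E1, is delivered.
The only rule concluding "it is returned to sender" is R5, which needs "it has marker V1"; that is never established.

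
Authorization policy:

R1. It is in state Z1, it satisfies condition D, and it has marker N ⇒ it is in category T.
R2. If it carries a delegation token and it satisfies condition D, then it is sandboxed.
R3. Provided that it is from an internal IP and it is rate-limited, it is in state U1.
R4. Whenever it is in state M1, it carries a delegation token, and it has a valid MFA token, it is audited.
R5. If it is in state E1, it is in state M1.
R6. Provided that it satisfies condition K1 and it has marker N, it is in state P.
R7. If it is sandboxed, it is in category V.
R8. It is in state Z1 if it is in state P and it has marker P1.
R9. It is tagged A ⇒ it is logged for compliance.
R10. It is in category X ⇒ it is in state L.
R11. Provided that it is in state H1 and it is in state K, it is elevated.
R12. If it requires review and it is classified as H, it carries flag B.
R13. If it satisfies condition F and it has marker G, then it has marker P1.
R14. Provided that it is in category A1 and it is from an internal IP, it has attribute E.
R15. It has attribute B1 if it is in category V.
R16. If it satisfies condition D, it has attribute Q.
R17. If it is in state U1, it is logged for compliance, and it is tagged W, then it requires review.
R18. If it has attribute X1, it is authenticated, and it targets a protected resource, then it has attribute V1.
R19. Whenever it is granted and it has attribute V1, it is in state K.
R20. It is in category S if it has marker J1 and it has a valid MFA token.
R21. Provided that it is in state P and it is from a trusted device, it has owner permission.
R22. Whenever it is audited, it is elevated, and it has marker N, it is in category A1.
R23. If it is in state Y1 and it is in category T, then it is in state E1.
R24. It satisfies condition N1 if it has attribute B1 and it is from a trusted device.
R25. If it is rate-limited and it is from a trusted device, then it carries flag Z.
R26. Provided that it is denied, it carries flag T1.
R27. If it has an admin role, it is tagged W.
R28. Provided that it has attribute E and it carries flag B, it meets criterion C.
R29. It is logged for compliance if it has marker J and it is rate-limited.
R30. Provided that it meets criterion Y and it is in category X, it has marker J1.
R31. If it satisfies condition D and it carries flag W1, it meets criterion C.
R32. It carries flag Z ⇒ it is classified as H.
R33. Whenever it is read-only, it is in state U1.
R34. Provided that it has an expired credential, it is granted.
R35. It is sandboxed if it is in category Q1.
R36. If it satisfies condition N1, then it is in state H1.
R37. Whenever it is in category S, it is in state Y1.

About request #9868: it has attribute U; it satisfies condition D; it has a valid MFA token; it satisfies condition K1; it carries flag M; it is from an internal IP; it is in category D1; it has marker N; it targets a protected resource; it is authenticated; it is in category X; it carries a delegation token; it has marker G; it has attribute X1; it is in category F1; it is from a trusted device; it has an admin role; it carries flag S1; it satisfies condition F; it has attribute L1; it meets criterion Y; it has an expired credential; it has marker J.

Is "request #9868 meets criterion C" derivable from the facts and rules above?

Forward chaining from the given facts derives: is sandboxed, is in state P, is in category V, is in state L, has marker P1, has attribute B1, has attribute Q, has attribute V1, has owner permission, satisfies condition N1, is tagged W, has marker J1, is granted, is in state H1, is in state Z1, is in state K, is in category S, is in state Y1, is in category T, is elevated, is in state E1, is in state M1, is audited, is in category A1, has attribute E.
Rules concluding "it meets criterion C": R28 needs "it carries flag B"; R31 needs "it carries flag W1" — none of these are established.

No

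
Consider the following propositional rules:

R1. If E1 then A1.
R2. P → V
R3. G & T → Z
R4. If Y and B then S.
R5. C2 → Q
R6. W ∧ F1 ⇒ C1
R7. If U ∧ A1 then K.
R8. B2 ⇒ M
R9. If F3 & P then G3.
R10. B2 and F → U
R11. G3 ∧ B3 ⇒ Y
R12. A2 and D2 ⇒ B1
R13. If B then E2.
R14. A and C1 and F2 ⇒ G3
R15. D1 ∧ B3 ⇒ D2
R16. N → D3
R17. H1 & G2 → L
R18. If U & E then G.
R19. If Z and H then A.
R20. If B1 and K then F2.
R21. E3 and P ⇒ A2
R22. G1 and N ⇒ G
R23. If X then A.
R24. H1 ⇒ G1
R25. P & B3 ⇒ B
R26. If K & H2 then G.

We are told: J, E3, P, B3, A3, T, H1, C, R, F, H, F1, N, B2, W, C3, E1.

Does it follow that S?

No

Forward chaining from the given facts derives: A1, V, C1, M, U, D3, A2, G1, B, K, E2, G, Z, A.
The only rule concluding S is R4, which needs Y; that is never established.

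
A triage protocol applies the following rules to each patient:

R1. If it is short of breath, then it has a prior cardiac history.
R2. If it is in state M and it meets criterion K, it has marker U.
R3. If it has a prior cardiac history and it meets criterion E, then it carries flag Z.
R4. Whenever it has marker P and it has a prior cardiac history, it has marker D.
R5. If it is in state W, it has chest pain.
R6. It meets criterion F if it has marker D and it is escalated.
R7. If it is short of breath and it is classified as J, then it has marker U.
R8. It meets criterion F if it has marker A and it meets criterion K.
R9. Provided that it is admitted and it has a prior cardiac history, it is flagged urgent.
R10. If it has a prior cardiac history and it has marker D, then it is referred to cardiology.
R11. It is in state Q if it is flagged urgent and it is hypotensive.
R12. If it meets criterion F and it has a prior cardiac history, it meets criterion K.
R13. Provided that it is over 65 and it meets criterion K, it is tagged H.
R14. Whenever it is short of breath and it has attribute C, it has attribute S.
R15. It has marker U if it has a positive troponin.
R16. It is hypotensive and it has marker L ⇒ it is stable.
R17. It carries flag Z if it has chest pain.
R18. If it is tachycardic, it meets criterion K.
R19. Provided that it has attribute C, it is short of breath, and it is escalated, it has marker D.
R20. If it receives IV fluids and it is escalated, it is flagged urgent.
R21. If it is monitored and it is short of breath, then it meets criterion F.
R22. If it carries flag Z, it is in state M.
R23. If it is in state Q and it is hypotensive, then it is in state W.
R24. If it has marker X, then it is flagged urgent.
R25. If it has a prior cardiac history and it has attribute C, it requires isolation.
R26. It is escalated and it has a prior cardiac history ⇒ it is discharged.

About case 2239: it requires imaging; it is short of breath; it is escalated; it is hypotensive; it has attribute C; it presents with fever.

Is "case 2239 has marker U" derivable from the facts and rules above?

Forward chaining from the given facts derives: has a prior cardiac history, has attribute S, has marker D, requires isolation, is discharged, meets criterion F, is referred to cardiology, meets criterion K.
Rules concluding "it has marker U": R2 needs "it is in state M"; R7 needs "it is classified as J"; R15 needs "it has a positive troponin" — none of these are established.

No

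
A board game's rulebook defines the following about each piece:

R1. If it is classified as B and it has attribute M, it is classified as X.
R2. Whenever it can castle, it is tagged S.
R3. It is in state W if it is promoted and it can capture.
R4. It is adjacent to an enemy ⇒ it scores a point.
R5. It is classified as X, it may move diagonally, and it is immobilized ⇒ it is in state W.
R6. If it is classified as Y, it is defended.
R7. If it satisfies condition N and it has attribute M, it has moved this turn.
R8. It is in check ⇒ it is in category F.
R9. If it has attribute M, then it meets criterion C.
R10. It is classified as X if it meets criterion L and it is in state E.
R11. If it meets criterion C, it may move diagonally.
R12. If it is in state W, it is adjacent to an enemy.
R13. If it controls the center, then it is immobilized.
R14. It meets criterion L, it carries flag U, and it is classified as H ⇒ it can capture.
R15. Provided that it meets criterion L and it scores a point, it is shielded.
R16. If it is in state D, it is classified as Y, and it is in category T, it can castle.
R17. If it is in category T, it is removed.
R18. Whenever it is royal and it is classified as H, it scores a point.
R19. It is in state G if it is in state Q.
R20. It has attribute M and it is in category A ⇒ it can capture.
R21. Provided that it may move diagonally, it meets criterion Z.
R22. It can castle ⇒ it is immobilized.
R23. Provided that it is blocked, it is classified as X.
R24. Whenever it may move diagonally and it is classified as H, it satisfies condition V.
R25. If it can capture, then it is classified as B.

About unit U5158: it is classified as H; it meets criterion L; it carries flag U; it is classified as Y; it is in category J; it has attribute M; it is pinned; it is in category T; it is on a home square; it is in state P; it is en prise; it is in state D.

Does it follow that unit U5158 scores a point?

Yes

By R9 (it has attribute M): it meets criterion C.
By R11 (it meets criterion C): it may move diagonally.
By R14 (it meets criterion L, it carries flag U, it is classified as H): it can capture.
By R16 (it is in state D, it is classified as Y, it is in category T): it can castle.
By R22 (it can castle): it is immobilized.
By R25 (it can capture): it is classified as B.
By R1 (it is classified as B, it has attribute M): it is classified as X.
By R5 (it is classified as X, it may move diagonally, it is immobilized): it is in state W.
By R12 (it is in state W): it is adjacent to an enemy.
By R4 (it is adjacent to an enemy): it scores a point.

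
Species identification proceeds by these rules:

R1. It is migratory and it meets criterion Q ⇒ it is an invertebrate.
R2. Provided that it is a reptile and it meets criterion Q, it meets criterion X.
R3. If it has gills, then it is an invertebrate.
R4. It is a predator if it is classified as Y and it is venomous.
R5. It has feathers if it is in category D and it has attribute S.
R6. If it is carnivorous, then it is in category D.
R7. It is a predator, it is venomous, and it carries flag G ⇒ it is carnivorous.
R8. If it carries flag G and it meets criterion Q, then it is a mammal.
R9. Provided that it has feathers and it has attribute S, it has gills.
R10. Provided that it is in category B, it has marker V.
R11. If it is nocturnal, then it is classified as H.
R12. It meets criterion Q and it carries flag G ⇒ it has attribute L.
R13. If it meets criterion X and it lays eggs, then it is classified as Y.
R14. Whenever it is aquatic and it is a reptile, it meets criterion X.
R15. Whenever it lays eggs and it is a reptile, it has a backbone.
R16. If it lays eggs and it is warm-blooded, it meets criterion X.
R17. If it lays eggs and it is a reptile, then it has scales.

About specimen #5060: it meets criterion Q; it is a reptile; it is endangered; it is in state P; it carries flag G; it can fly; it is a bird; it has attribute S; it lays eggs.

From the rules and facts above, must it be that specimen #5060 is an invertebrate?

No

Forward chaining from the given facts derives: meets criterion X, is a mammal, has attribute L, is classified as Y, has a backbone, has scales.
Rules concluding "it is an invertebrate": R1 needs "it is migratory"; R3 needs "it has gills" — none of these are established.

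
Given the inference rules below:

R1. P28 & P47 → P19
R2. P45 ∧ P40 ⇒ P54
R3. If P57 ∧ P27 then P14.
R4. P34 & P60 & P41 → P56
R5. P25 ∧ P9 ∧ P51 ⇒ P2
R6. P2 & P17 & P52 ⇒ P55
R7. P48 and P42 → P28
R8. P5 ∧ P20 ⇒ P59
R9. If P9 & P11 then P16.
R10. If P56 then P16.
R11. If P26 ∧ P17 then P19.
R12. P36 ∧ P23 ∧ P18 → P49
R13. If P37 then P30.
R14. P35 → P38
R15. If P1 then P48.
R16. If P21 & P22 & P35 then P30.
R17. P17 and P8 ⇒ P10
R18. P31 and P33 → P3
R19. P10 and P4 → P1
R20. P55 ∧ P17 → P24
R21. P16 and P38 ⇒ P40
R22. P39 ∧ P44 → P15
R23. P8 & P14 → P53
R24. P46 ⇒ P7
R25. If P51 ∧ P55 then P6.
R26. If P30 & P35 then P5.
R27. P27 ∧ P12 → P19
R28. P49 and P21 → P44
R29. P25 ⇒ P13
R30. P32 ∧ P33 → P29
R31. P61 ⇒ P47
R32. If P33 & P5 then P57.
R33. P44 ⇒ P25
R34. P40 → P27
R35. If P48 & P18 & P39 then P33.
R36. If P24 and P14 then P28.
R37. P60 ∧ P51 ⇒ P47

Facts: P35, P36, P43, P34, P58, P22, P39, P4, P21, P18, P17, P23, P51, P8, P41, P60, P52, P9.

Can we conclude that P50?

No

Forward chaining from the given facts derives: P56, P16, P49, P38, P30, P10, P1, P40, P5, P44, P25, P27, P47, P2, P55, P48, P24, P15, P6, P13, P33, P57, P14, P53, P28, P19.
No rule has P50 as its conclusion, and it is not among the given facts.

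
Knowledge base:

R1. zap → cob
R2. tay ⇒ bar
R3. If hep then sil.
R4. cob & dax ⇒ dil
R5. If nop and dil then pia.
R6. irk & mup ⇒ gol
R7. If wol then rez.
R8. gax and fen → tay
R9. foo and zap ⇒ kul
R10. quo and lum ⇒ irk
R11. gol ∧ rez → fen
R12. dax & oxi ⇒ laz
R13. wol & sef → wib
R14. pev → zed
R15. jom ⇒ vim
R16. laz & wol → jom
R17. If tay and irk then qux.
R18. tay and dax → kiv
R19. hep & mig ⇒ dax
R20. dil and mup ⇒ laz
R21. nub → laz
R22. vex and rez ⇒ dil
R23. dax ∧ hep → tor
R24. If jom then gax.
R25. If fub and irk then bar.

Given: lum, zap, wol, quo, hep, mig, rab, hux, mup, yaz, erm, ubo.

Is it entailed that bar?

cob  (by R1: zap)
rez  (by R7: wol)
irk  (by R10: quo, lum)
dax  (by R19: hep, mig)
dil  (by R4: cob, dax)
gol  (by R6: irk, mup)
fen  (by R11: gol, rez)
laz  (by R20: dil, mup)
jom  (by R16: laz, wol)
gax  (by R24: jom)
tay  (by R8: gax, fen)
bar  (by R2: tay)

Yes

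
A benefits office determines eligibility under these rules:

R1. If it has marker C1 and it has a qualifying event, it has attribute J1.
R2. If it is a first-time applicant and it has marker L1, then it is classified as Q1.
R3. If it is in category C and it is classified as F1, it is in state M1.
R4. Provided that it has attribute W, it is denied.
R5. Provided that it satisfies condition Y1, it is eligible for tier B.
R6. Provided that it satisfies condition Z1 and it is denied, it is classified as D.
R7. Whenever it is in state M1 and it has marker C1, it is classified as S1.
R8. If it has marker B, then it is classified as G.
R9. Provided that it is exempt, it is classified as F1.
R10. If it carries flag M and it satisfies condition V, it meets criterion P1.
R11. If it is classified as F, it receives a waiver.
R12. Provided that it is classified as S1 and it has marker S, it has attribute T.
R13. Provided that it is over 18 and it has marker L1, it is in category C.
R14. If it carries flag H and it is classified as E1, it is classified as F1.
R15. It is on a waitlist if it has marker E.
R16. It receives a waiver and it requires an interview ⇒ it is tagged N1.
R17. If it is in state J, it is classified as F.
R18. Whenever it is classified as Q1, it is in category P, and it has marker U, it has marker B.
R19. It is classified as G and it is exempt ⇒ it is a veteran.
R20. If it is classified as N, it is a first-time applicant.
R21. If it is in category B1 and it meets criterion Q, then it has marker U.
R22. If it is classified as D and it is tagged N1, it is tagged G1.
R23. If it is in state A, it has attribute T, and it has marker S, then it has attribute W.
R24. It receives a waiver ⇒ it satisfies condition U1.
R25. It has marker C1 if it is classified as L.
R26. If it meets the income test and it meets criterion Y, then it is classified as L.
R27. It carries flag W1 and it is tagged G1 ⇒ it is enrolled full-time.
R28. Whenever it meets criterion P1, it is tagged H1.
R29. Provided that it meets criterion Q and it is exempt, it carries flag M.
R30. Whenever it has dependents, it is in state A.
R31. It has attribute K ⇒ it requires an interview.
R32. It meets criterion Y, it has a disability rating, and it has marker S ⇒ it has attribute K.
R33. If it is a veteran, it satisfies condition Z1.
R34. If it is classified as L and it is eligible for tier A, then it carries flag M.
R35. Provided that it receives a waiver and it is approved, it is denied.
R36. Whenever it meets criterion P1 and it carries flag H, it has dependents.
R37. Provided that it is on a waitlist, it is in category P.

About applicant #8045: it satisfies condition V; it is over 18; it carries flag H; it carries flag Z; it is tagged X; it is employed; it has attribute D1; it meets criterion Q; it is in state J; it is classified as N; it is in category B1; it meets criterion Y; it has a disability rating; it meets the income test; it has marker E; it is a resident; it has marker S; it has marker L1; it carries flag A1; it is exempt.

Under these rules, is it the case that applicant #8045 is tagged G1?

By R9 (it is exempt): it is classified as F1.
By R13 (it is over 18, it has marker L1): it is in category C.
By R15 (it has marker E): it is on a waitlist.
By R17 (it is in state J): it is classified as F.
By R20 (it is classified as N): it is a first-time applicant.
By R21 (it is in category B1, it meets criterion Q): it has marker U.
By R26 (it meets the income test, it meets criterion Y): it is classified as L.
By R29 (it meets criterion Q, it is exempt): it carries flag M.
By R32 (it meets criterion Y, it has a disability rating, it has marker S): it has attribute K.
By R37 (it is on a waitlist): it is in category P.
By R2 (it is a first-time applicant, it has marker L1): it is classified as Q1.
By R3 (it is in category C, it is classified as F1): it is in state M1.
By R10 (it carries flag M, it satisfies condition V): it meets criterion P1.
By R11 (it is classified as F): it receives a waiver.
By R18 (it is classified as Q1, it is in category P, it has marker U): it has marker B.
By R25 (it is classified as L): it has marker C1.
By R31 (it has attribute K): it requires an interview.
By R36 (it meets criterion P1, it carries flag H): it has dependents.
By R7 (it is in state M1, it has marker C1): it is classified as S1.
By R8 (it has marker B): it is classified as G.
By R12 (it is classified as S1, it has marker S): it has attribute T.
By R16 (it receives a waiver, it requires an interview): it is tagged N1.
By R19 (it is classified as G, it is exempt): it is a veteran.
By R30 (it has dependents): it is in state A.
By R33 (it is a veteran): it satisfies condition Z1.
By R23 (it is in state A, it has attribute T, it has marker S): it has attribute W.
By R4 (it has attribute W): it is denied.
By R6 (it satisfies condition Z1, it is denied): it is classified as D.
By R22 (it is classified as D, it is tagged N1): it is tagged G1.

Yes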